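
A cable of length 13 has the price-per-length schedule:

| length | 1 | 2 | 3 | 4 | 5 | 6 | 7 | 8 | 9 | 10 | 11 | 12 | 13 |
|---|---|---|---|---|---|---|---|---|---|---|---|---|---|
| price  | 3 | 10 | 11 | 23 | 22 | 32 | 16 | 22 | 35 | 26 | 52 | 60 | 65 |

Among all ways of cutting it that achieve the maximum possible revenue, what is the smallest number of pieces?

4

Build r[k] bottom-up: r[k] = max over allowed piece i of (p[i] + r[k−i]).
r[1] = 3
r[2] = 10
r[3] = 13  (first piece 1, then r[2]=10)
r[4] = 23
r[5] = 26  (first piece 1, then r[4]=23)
r[6] = 33  (first piece 2, then r[4]=23)
r[7] = 36  (first piece 1, then r[6]=33)
r[8] = 46  (first piece 4, then r[4]=23)
r[9] = 49  (first piece 1, then r[8]=46)
r[10] = 56  (first piece 2, then r[8]=46)
r[11] = 59  (first piece 1, then r[10]=56)
r[12] = 69  (first piece 4, then r[8]=46)
r[13] = 72  (first piece 1, then r[12]=69)
Maximum revenue is $72.
Now minimize piece count subject to staying optimal: for each k, pieces[k] = 1 + min over i with p[i]+r[k−i]=r[k] of pieces[k−i].
pieces[10] = 3
pieces[11] = 4
pieces[12] = 3
pieces[13] = 4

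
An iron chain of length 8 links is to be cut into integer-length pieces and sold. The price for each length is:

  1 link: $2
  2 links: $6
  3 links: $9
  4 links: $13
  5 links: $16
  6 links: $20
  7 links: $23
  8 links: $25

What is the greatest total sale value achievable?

26

Build best[k] bottom-up: best[k] = max over allowed piece i of (p[i] + best[k−i]).
best[1] = 2
best[2] = max(2+2, 6+0) = 6
best[3] = max(2+6, 6+2, 9+0) = 9
best[4] = max(2+9, 6+6, 9+2, 13+0) = 13
best[5] = max(2+13, 6+9, 9+6, 13+2, 16+0) = 16
best[6] = max(2+16, 6+13, 9+9, 13+6, 16+2, 20+0) = 20
best[7] = max(2+20, 6+16, 9+13, …, 20+2, 23+0) = 23
best[8] = max(2+23, 6+20, 9+16, …, 23+2, 25+0) = 26
One optimal cutting: 6 + 2 → $20 + $6 = $26.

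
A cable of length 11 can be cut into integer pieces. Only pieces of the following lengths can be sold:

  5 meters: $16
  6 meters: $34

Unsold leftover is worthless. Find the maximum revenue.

50

Consider every possible first cut. r[k] is the best of p[i]+r[k−i] over all sellable i≤k.
r[1] = 0
r[2] = 0
r[3] = 0
r[4] = 0
r[5] = 16
r[6] = 34
r[7] = 34
r[8] = 34
r[9] = 34
r[10] = 34
r[11] = 50  (first piece 5, then r[6]=34)
One optimal cutting: 6 + 5 → $50.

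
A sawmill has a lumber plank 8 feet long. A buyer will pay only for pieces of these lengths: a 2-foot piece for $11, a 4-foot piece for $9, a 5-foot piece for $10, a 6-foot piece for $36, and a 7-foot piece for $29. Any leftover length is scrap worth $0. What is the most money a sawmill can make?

Let f[k] be the best obtainable value from length k. For each k, try every first piece i and keep the best of price[i] + f[k−i].
f[1] = 0
f[2] = 11
f[3] = 11
f[4] = 22  (first piece 2, then f[2]=11)
f[5] = 22
f[6] = 36
f[7] = 36
f[8] = 47  (first piece 2, then f[6]=36)
One optimal cutting: 6 + 2 → $47.

47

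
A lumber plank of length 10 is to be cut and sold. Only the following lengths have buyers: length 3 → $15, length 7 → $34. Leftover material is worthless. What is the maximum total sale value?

49

Build best[k] bottom-up: best[k] = max over allowed piece i of (p[i] + best[k−i]).
best[1] = 0
best[2] = 0
best[3] = 15
best[4] = 15
best[5] = 15
best[6] = 30  (first piece 3, then best[3]=15)
best[7] = max(15+15, 34+0) = 34
best[8] = max(15+15, 34+0) = 34
best[9] = max(15+30, 34+0) = 45
best[10] = max(15+34, 34+15) = 49
One optimal cutting: 7 + 3 → $49.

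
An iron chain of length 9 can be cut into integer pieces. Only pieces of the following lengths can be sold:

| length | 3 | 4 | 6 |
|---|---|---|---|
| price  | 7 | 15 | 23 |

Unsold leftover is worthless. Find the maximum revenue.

Build best[k] bottom-up: best[k] = max over allowed piece i of (p[i] + best[k−i]).
best[1] = 0
best[2] = 0
best[3] = 7
best[4] = max(7+0, 15+0) = 15
best[5] = max(7+0, 15+0) = 15
best[6] = max(7+7, 15+0, 23+0) = 23
best[7] = max(7+15, 15+7, 23+0) = 23
best[8] = max(7+15, 15+15, 23+0) = 30
best[9] = max(7+23, 15+15, 23+7) = 30
One optimal cutting: pieces 4 + 4 with 1 link of scrap → $30.

30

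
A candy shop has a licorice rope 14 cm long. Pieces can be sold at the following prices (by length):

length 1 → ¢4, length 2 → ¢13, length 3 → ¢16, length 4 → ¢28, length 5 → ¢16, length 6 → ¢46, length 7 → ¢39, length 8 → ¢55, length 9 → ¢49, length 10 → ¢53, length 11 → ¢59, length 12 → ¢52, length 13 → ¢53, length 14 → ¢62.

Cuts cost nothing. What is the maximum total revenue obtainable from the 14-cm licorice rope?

Consider every possible first cut. v[k] is the best of p[i]+v[k−i] over all sellable i≤k.
v[1] = 4
v[2] = max(4+4, 13+0) = 13
v[3] = max(4+13, 13+4, 16+0) = 17
v[4] = max(4+17, 13+13, 16+4, 28+0) = 28
v[5] = max(4+28, 13+17, 16+13, 28+4, 16+0) = 32
v[6] = max(4+32, 13+28, 16+17, 28+13, 16+4, 46+0) = 46
v[7] = max(4+46, 13+32, 16+28, …, 46+4, 39+0) = 50
v[8] = max(4+50, 13+46, 16+32, …, 39+4, 55+0) = 59
v[9] = max(4+59, 13+50, 16+46, …, 55+4, 49+0) = 63
v[10] = max(4+63, 13+59, 16+50, …, 49+4, 53+0) = 74
v[11] = max(4+74, 13+63, 16+59, …, 53+4, 59+0) = 78
v[12] = max(4+78, 13+74, 16+63, …, 59+4, 52+0) = 92
v[13] = max(4+92, 13+78, 16+74, …, 52+4, 53+0) = 96
v[14] = max(4+96, 13+92, 16+78, …, 53+4, 62+0) = 105
One optimal cutting: 6 + 6 + 2 → ¢46 + ¢46 + ¢13 = ¢105.

105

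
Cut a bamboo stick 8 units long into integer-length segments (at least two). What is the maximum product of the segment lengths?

Fill m[k] for k=2..8: at each k try every first piece i and multiply by the better of (k−i) uncut or m[k−i].
Small cases: m[2]=1.
m[3] = 1*max(2,1) = 1*2 = 2
m[4] = 2*max(2,1) = 2*2 = 4
m[5] = 2*max(3,2) = 2*3 = 6
m[6] = 3*max(3,2) = 3*3 = 9
m[7] = 2*max(5,6) = 2*6 = 12
m[8] = 2*max(6,9) = 2*9 = 18
One optimal split: 3 + 3 + 2; product 3*3*2 = 18.

18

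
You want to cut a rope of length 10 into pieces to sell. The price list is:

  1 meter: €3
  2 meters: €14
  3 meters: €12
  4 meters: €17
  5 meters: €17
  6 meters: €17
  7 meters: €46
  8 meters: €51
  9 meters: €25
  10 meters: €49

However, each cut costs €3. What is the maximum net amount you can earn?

62

Build v[k] bottom-up: v[k] = max over allowed piece i of (p[i] + v[k−i]) − 3 per cut.
v[1] = 3
v[2] = 14
v[3] = 14  (first piece 1, then v[2]=14)
v[4] = 25  (first piece 2, then v[2]=14)
v[5] = 25  (first piece 1, then v[4]=25)
v[6] = 36  (first piece 2, then v[4]=25)
v[7] = 46
v[8] = 51
v[9] = 57  (first piece 2, then v[7]=46)
v[10] = 62  (first piece 2, then v[8]=51)
One optimal plan: pieces 8 + 2 (1 cut) → €65 − €3 = €62.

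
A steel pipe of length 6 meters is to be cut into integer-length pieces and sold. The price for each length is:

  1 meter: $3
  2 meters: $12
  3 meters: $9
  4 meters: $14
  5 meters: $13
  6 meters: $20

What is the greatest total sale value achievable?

Let r[k] be the best obtainable value from length k. For each k, try every first piece i and keep the best of price[i] + r[k−i].
r[1] = 3
r[2] = 12
r[3] = 15  (first piece 1, then r[2]=12)
r[4] = 24  (first piece 2, then r[2]=12)
r[5] = 27  (first piece 1, then r[4]=24)
r[6] = 36  (first piece 2, then r[4]=24)
One optimal cutting: 2 + 2 + 2 → $12 + $12 + $12 = $36.

36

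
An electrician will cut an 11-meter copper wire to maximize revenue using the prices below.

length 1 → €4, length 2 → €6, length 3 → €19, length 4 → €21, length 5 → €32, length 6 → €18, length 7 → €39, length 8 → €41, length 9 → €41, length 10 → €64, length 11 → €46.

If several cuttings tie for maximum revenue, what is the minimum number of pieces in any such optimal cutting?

Build r[k] bottom-up: r[k] = max over allowed piece i of (p[i] + r[k−i]).
r[1] = 4
r[2] = max(4+4, 6+0) = 8
r[3] = max(4+8, 6+4, 19+0) = 19
r[4] = max(4+19, 6+8, 19+4, 21+0) = 23
r[5] = max(4+23, 6+19, 19+8, 21+4, 32+0) = 32
r[6] = max(4+32, 6+23, 19+19, 21+8, 32+4, 18+0) = 38
r[7] = max(4+38, 6+32, 19+23, …, 18+4, 39+0) = 42
r[8] = max(4+42, 6+38, 19+32, …, 39+4, 41+0) = 51
r[9] = max(4+51, 6+42, 19+38, …, 41+4, 41+0) = 57
r[10] = max(4+57, 6+51, 19+42, …, 41+4, 64+0) = 64
r[11] = max(4+64, 6+57, 19+51, …, 64+4, 46+0) = 70
Maximum revenue is €70.
Now minimize piece count subject to staying optimal: for each k, pieces[k] = 1 + min over i with p[i]+r[k−i]=r[k] of pieces[k−i].
pieces[8] = 2
pieces[9] = 3
pieces[10] = 1
pieces[11] = 3

3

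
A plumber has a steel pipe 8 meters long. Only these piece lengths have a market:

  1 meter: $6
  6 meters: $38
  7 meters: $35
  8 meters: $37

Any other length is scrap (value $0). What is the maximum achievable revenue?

50

Consider every possible first cut. best[k] is the best of p[i]+best[k−i] over all sellable i≤k.
best[1] = 6
best[2] = 12  (first piece 1, then best[1]=6)
best[3] = 18  (first piece 1, then best[2]=12)
best[4] = 24  (first piece 1, then best[3]=18)
best[5] = 30  (first piece 1, then best[4]=24)
best[6] = max(6+30, 38+0) = 38
best[7] = max(6+38, 38+6, 35+0) = 44
best[8] = max(6+44, 38+12, 35+6, 37+0) = 50
One optimal cutting: 6 + 1 + 1 → $50.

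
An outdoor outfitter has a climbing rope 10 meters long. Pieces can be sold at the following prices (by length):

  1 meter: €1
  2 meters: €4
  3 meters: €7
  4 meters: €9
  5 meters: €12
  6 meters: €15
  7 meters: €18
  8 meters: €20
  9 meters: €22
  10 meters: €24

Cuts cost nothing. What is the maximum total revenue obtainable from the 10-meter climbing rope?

Let R[k] be the best obtainable value from length k. For each k, try every first piece i and keep the best of price[i] + R[k−i].
R[1] = 1
R[2] = 4
R[3] = 7
R[4] = 9
R[5] = 12
R[6] = 15
R[7] = 18
R[8] = 20
R[9] = 22  (first piece 2, then R[7]=18)
R[10] = 25  (first piece 3, then R[7]=18)
One optimal cutting: 7 + 3 → €18 + €7 = €25.

25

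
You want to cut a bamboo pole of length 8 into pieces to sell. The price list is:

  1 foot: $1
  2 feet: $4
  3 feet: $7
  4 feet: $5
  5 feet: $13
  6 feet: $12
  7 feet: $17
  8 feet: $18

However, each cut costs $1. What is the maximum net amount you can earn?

Build net[k] bottom-up: net[k] = max over allowed piece i of (p[i] + net[k−i]) − 1 per cut.
net[1] = 1
net[2] = 4
net[3] = 7
net[4] = 7  (first piece 1, then net[3]=7)
net[5] = 13
net[6] = 13  (first piece 1, then net[5]=13)
net[7] = 17
net[8] = 19  (first piece 3, then net[5]=13)
One optimal plan: pieces 5 + 3 (1 cut) → $20 − $1 = $19.

19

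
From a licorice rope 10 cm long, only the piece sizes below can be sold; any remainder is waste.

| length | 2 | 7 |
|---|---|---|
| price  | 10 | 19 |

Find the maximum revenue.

50

Build r[k] bottom-up: r[k] = max over allowed piece i of (p[i] + r[k−i]).
r[1] = 0
r[2] = 10
r[3] = 10
r[4] = 20  (first piece 2, then r[2]=10)
r[5] = 20
r[6] = 30  (first piece 2, then r[4]=20)
r[7] = 30
r[8] = 40  (first piece 2, then r[6]=30)
r[9] = 40
r[10] = 50  (first piece 2, then r[8]=40)
One optimal cutting: 2 + 2 + 2 + 2 + 2 → ¢50.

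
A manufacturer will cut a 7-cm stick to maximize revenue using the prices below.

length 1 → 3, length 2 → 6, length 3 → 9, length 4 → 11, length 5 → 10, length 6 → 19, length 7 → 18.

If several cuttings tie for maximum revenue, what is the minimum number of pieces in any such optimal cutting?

Consider every possible first cut. r[k] is the best of p[i]+r[k−i] over all sellable i≤k.
r[1] = 3
r[2] = 6  (first piece 1, then r[1]=3)
r[3] = 9  (first piece 1, then r[2]=6)
r[4] = 12  (first piece 1, then r[3]=9)
r[5] = 15  (first piece 1, then r[4]=12)
r[6] = 19
r[7] = 22  (first piece 1, then r[6]=19)
Maximum revenue is 22.
Now minimize piece count subject to staying optimal: for each k, pieces[k] = 1 + min over i with p[i]+r[k−i]=r[k] of pieces[k−i].
pieces[4] = 2
pieces[5] = 2
pieces[6] = 1
pieces[7] = 2

2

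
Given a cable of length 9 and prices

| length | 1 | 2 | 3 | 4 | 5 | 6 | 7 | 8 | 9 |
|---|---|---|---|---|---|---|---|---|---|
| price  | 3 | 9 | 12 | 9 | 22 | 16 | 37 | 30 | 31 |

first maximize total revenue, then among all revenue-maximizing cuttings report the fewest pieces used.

Consider every possible first cut. r[k] is the best of p[i]+r[k−i] over all sellable i≤k.
r[1] = 3
r[2] = max(3+3, 9+0) = 9
r[3] = max(3+9, 9+3, 12+0) = 12
r[4] = max(3+12, 9+9, 12+3, 9+0) = 18
r[5] = max(3+18, 9+12, 12+9, 9+3, 22+0) = 22
r[6] = max(3+22, 9+18, 12+12, 9+9, 22+3, 16+0) = 27
r[7] = max(3+27, 9+22, 12+18, …, 16+3, 37+0) = 37
r[8] = max(3+37, 9+27, 12+22, …, 37+3, 30+0) = 40
r[9] = max(3+40, 9+37, 12+27, …, 30+3, 31+0) = 46
Maximum revenue is 46.
Now minimize piece count subject to staying optimal: for each k, pieces[k] = 1 + min over i with p[i]+r[k−i]=r[k] of pieces[k−i].
pieces[6] = 3
pieces[7] = 1
pieces[8] = 2
pieces[9] = 2

2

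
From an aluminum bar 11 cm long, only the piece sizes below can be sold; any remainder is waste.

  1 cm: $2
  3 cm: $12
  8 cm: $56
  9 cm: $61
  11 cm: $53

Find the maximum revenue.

68

Consider every possible first cut. f[k] is the best of p[i]+f[k−i] over all sellable i≤k.
f[1] = 2
f[2] = 4  (first piece 1, then f[1]=2)
f[3] = max(2+4, 12+0) = 12
f[4] = max(2+12, 12+2) = 14
f[5] = max(2+14, 12+4) = 16
f[6] = max(2+16, 12+12) = 24
f[7] = max(2+24, 12+14) = 26
f[8] = max(2+26, 12+16, 56+0) = 56
f[9] = max(2+56, 12+24, 56+2, 61+0) = 61
f[10] = max(2+61, 12+26, 56+4, 61+2) = 63
f[11] = max(2+63, 12+56, 56+12, 61+4, 53+0) = 68
One optimal cutting: 8 + 3 → $68.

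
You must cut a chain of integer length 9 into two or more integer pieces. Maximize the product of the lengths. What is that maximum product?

27

Let m[k] be the best product for length k (with at least one cut). For each first piece i, the rest contributes max(k−i, m[k−i]).
m[2] = 1×max(1,0) = 1×1 = 1
m[3] = 1×max(2,1) = 1×2 = 2
m[4] = 2×max(2,1) = 2×2 = 4
m[5] = 2×max(3,2) = 2×3 = 6
m[6] = 3×max(3,2) = 3×3 = 9
m[7] = 2×max(5,6) = 2×6 = 12
m[8] = 2×max(6,9) = 2×9 = 18
m[9] = 3×max(6,9) = 3×9 = 27
One optimal split: 3 + 3 + 3; product 3×3×3 = 27.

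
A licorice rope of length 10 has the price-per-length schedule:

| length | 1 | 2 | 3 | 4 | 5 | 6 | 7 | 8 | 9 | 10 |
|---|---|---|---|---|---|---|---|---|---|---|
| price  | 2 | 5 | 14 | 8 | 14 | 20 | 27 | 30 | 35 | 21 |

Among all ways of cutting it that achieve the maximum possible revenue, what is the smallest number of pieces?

Build r[k] bottom-up: r[k] = max over allowed piece i of (p[i] + r[k−i]).
r[1] = 2
r[2] = max(2+2, 5+0) = 5
r[3] = max(2+5, 5+2, 14+0) = 14
r[4] = max(2+14, 5+5, 14+2, 8+0) = 16
r[5] = max(2+16, 5+14, 14+5, 8+2, 14+0) = 19
r[6] = max(2+19, 5+16, 14+14, 8+5, 14+2, 20+0) = 28
r[7] = max(2+28, 5+19, 14+16, …, 20+2, 27+0) = 30
r[8] = max(2+30, 5+28, 14+19, …, 27+2, 30+0) = 33
r[9] = max(2+33, 5+30, 14+28, …, 30+2, 35+0) = 42
r[10] = max(2+42, 5+33, 14+30, …, 35+2, 21+0) = 44
Maximum revenue is ¢44.
Now minimize piece count subject to staying optimal: for each k, pieces[k] = 1 + min over i with p[i]+r[k−i]=r[k] of pieces[k−i].
pieces[7] = 3
pieces[8] = 3
pieces[9] = 3
pieces[10] = 4

4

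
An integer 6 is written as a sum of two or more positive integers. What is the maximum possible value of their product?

Define P[k] = max over 1≤i<k of i · max(k−i, P[k−i]); the inner max lets the remainder stay uncut if that's better.
P[2] = 1×max(1,0) = 1×1 = 1
P[3] = max(1×2, 2×1) = 2
P[4] = max(1×3, 2×2, 3×1) = 4
P[5] = max(1×4, 2×3, 3×2, 4×1) = 6
P[6] = max(1×6, 2×4, 3×3, 4×2, 5×1) = 9
One optimal split: 3 + 3; product 3×3 = 9.

9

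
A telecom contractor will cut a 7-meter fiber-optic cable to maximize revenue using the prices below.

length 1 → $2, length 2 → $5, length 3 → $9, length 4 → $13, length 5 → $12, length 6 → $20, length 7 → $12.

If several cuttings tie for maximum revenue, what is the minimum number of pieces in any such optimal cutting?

Let r[k] be the best obtainable value from length k. For each k, try every first piece i and keep the best of price[i] + r[k−i].
r[1] = 2
r[2] = 5
r[3] = 9
r[4] = 13
r[5] = 15  (first piece 1, then r[4]=13)
r[6] = 20
r[7] = 22  (first piece 1, then r[6]=20)
Maximum revenue is $22.
Now minimize piece count subject to staying optimal: for each k, pieces[k] = 1 + min over i with p[i]+r[k−i]=r[k] of pieces[k−i].
pieces[4] = 1
pieces[5] = 2
pieces[6] = 1
pieces[7] = 2

2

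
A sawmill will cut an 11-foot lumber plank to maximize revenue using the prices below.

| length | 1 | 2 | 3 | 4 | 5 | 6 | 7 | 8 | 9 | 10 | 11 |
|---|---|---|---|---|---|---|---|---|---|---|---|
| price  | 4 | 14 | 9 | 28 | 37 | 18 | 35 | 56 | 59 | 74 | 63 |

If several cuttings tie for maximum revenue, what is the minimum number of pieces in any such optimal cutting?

3

Build r[k] bottom-up: r[k] = max over allowed piece i of (p[i] + r[k−i]).
r[1] = 4
r[2] = 14
r[3] = 18  (first piece 1, then r[2]=14)
r[4] = 28  (first piece 2, then r[2]=14)
r[5] = 37
r[6] = 42  (first piece 2, then r[4]=28)
r[7] = 51  (first piece 2, then r[5]=37)
r[8] = 56  (first piece 2, then r[6]=42)
r[9] = 65  (first piece 2, then r[7]=51)
r[10] = 74  (first piece 5, then r[5]=37)
r[11] = 79  (first piece 2, then r[9]=65)
Maximum revenue is $79.
Now minimize piece count subject to staying optimal: for each k, pieces[k] = 1 + min over i with p[i]+r[k−i]=r[k] of pieces[k−i].
pieces[8] = 1
pieces[9] = 2
pieces[10] = 1
pieces[11] = 3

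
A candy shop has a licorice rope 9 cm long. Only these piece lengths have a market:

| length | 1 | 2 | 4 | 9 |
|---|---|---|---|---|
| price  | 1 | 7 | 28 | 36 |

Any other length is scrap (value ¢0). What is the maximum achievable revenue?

Build best[k] bottom-up: best[k] = max over allowed piece i of (p[i] + best[k−i]).
best[1] = 1
best[2] = 7
best[3] = 8  (first piece 1, then best[2]=7)
best[4] = 28
best[5] = 29  (first piece 1, then best[4]=28)
best[6] = 35  (first piece 2, then best[4]=28)
best[7] = 36  (first piece 1, then best[6]=35)
best[8] = 56  (first piece 4, then best[4]=28)
best[9] = 57  (first piece 1, then best[8]=56)
One optimal cutting: 4 + 4 + 1 → ¢57.

57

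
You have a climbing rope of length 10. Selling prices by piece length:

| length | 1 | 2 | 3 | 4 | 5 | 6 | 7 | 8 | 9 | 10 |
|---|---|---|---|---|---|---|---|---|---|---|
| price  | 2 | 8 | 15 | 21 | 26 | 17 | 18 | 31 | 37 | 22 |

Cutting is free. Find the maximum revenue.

Build r[k] bottom-up: r[k] = max over allowed piece i of (p[i] + r[k−i]).
r[1] = 2
r[2] = 8
r[3] = 15
r[4] = 21
r[5] = 26
r[6] = 30  (first piece 3, then r[3]=15)
r[7] = 36  (first piece 3, then r[4]=21)
r[8] = 42  (first piece 4, then r[4]=21)
r[9] = 47  (first piece 4, then r[5]=26)
r[10] = 52  (first piece 5, then r[5]=26)
One optimal cutting: 5 + 5 → €26 + €26 = €52.

52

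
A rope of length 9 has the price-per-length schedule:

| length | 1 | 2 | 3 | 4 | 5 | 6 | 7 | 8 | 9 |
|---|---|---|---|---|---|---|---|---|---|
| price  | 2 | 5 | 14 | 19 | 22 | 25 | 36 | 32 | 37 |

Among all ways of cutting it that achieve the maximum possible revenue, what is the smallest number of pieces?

3

Consider every possible first cut. r[k] is the best of p[i]+r[k−i] over all sellable i≤k.
r[1] = 2
r[2] = 5
r[3] = 14
r[4] = 19
r[5] = 22
r[6] = 28  (first piece 3, then r[3]=14)
r[7] = 36
r[8] = 38  (first piece 1, then r[7]=36)
r[9] = 42  (first piece 3, then r[6]=28)
Maximum revenue is €42.
Now minimize piece count subject to staying optimal: for each k, pieces[k] = 1 + min over i with p[i]+r[k−i]=r[k] of pieces[k−i].
pieces[6] = 2
pieces[7] = 1
pieces[8] = 2
pieces[9] = 3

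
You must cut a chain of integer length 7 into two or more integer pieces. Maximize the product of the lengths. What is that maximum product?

Define prod[k] = max over 1≤i<k of i · max(k−i, prod[k−i]); the inner max lets the remainder stay uncut if that's better.
prod[2] = 1×max(1,0) = 1×1 = 1
prod[3] = 1×max(2,1) = 1×2 = 2
prod[4] = 2×max(2,1) = 2×2 = 4
prod[5] = 2×max(3,2) = 2×3 = 6
prod[6] = 3×max(3,2) = 3×3 = 9
prod[7] = 2×max(5,6) = 2×6 = 12
One optimal split: 3 + 2 + 2; product 3×2×2 = 12.

12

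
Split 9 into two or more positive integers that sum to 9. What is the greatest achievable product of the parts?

27

Fill prod[k] for k=2..9: at each k try every first piece i and multiply by the better of (k−i) uncut or prod[k−i].
Small cases: prod[2]=1, prod[3]=2.
prod[4] = 2*max(2,1) = 2*2 = 4
prod[5] = 2*max(3,2) = 2*3 = 6
prod[6] = 3*max(3,2) = 3*3 = 9
prod[7] = 2*max(5,6) = 2*6 = 12
prod[8] = 2*max(6,9) = 2*9 = 18
prod[9] = 3*max(6,9) = 3*9 = 27
One optimal split: 3 + 3 + 3; product 3*3*3 = 27.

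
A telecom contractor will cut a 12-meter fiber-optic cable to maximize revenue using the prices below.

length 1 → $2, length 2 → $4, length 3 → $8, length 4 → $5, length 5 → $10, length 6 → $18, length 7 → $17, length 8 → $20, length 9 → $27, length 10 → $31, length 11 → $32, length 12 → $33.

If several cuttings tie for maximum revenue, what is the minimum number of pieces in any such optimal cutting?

2

Let r[k] be the best obtainable value from length k. For each k, try every first piece i and keep the best of price[i] + r[k−i].
r[1] = 2
r[2] = max(2+2, 4+0) = 4
r[3] = max(2+4, 4+2, 8+0) = 8
r[4] = max(2+8, 4+4, 8+2, 5+0) = 10
r[5] = max(2+10, 4+8, 8+4, 5+2, 10+0) = 12
r[6] = max(2+12, 4+10, 8+8, 5+4, 10+2, 18+0) = 18
r[7] = max(2+18, 4+12, 8+10, …, 18+2, 17+0) = 20
r[8] = max(2+20, 4+18, 8+12, …, 17+2, 20+0) = 22
r[9] = max(2+22, 4+20, 8+18, …, 20+2, 27+0) = 27
r[10] = max(2+27, 4+22, 8+20, …, 27+2, 31+0) = 31
r[11] = max(2+31, 4+27, 8+22, …, 31+2, 32+0) = 33
r[12] = max(2+33, 4+31, 8+27, …, 32+2, 33+0) = 36
Maximum revenue is $36.
Now minimize piece count subject to staying optimal: for each k, pieces[k] = 1 + min over i with p[i]+r[k−i]=r[k] of pieces[k−i].
pieces[9] = 1
pieces[10] = 1
pieces[11] = 2
pieces[12] = 2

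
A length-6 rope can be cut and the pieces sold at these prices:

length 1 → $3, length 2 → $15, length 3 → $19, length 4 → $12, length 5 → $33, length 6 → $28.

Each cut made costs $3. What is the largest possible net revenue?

39

Consider every possible first cut. v[k] is the best of p[i]+v[k−i] over all sellable i≤k, charging 3 whenever i<k.
v[1] = 3
v[2] = 15
v[3] = 19
v[4] = 27  (first piece 2, then v[2]=15)
v[5] = 33
v[6] = 39  (first piece 2, then v[4]=27)
One optimal plan: pieces 2 + 2 + 2 (2 cuts) → $45 − $6 = $39.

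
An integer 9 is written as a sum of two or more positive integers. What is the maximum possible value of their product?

27

Define m[k] = max over 1≤i<k of i · max(k−i, m[k−i]); the inner max lets the remainder stay uncut if that's better.
Small cases: m[2]=1, m[3]=2, m[4]=4.
m[5] = 2×max(3,2) = 2×3 = 6
m[6] = 3×max(3,2) = 3×3 = 9
m[7] = 2×max(5,6) = 2×6 = 12
m[8] = 2×max(6,9) = 2×9 = 18
m[9] = 3×max(6,9) = 3×9 = 27
One optimal split: 3 + 3 + 3; product 3×3×3 = 27.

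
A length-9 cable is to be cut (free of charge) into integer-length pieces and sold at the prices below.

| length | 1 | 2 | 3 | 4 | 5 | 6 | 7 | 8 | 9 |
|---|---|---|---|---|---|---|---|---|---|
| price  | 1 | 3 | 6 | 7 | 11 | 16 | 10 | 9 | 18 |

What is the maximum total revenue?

Consider every possible first cut. r[k] is the best of p[i]+r[k−i] over all sellable i≤k.
r[1] = 1
r[2] = 3
r[3] = 6
r[4] = 7  (first piece 1, then r[3]=6)
r[5] = 11
r[6] = 16
r[7] = 17  (first piece 1, then r[6]=16)
r[8] = 19  (first piece 2, then r[6]=16)
r[9] = 22  (first piece 3, then r[6]=16)
One optimal cutting: 6 + 3 → 16 + 6 = 22.

22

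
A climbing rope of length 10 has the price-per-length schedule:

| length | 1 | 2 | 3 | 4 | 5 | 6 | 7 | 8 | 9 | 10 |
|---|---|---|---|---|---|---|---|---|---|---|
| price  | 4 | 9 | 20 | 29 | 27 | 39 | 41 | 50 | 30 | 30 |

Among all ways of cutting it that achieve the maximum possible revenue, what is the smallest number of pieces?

Consider every possible first cut. r[k] is the best of p[i]+r[k−i] over all sellable i≤k.
r[1] = 4
r[2] = max(4+4, 9+0) = 9
r[3] = max(4+9, 9+4, 20+0) = 20
r[4] = max(4+20, 9+9, 20+4, 29+0) = 29
r[5] = max(4+29, 9+20, 20+9, 29+4, 27+0) = 33
r[6] = max(4+33, 9+29, 20+20, 29+9, 27+4, 39+0) = 40
r[7] = max(4+40, 9+33, 20+29, …, 39+4, 41+0) = 49
r[8] = max(4+49, 9+40, 20+33, …, 41+4, 50+0) = 58
r[9] = max(4+58, 9+49, 20+40, …, 50+4, 30+0) = 62
r[10] = max(4+62, 9+58, 20+49, …, 30+4, 30+0) = 69
Maximum revenue is €69.
Now minimize piece count subject to staying optimal: for each k, pieces[k] = 1 + min over i with p[i]+r[k−i]=r[k] of pieces[k−i].
pieces[7] = 2
pieces[8] = 2
pieces[9] = 3
pieces[10] = 3

3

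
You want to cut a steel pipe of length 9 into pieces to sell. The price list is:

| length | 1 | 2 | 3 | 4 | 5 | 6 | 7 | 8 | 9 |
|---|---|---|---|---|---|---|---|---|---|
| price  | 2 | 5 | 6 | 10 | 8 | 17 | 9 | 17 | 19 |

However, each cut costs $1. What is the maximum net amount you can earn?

Let net[k] be the best obtainable value from length k. For each k, try every first piece i and keep the best of price[i] + net[k−i] minus the 1 cut fee when i<k.
net[1] = 2
net[2] = 5
net[3] = 6  (first piece 1, then net[2]=5)
net[4] = 10
net[5] = 11  (first piece 1, then net[4]=10)
net[6] = 17
net[7] = 18  (first piece 1, then net[6]=17)
net[8] = 21  (first piece 2, then net[6]=17)
net[9] = 22  (first piece 1, then net[8]=21)
One optimal plan: pieces 6 + 2 + 1 (2 cuts) → $24 − $2 = $22.

22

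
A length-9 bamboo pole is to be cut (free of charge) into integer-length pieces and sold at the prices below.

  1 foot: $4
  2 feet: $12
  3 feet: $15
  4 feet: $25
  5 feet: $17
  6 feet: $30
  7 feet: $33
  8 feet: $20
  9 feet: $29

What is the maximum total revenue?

54

Consider every possible first cut. v[k] is the best of p[i]+v[k−i] over all sellable i≤k.
v[1] = 4
v[2] = max(4+4, 12+0) = 12
v[3] = max(4+12, 12+4, 15+0) = 16
v[4] = max(4+16, 12+12, 15+4, 25+0) = 25
v[5] = max(4+25, 12+16, 15+12, 25+4, 17+0) = 29
v[6] = max(4+29, 12+25, 15+16, 25+12, 17+4, 30+0) = 37
v[7] = max(4+37, 12+29, 15+25, …, 30+4, 33+0) = 41
v[8] = max(4+41, 12+37, 15+29, …, 33+4, 20+0) = 50
v[9] = max(4+50, 12+41, 15+37, …, 20+4, 29+0) = 54
One optimal cutting: 4 + 4 + 1 → $25 + $25 + $4 = $54.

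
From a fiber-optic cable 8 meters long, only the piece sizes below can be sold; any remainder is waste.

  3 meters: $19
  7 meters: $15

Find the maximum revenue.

Let r[k] be the best obtainable value from length k. For each k, try every first piece i and keep the best of price[i] + r[k−i].
r[1] = 0
r[2] = 0
r[3] = 19
r[4] = 19
r[5] = 19
r[6] = 38  (first piece 3, then r[3]=19)
r[7] = max(19+19, 15+0) = 38
r[8] = max(19+19, 15+0) = 38
One optimal cutting: pieces 3 + 3 with 2 meters of scrap → $38.

38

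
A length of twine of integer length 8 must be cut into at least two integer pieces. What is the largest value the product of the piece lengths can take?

Let f[k] be the best product for length k (with at least one cut). For each first piece i, the rest contributes max(k−i, f[k−i]).
f[2] = 1*max(1,0) = 1*1 = 1
f[3] = 1*max(2,1) = 1*2 = 2
f[4] = 2*max(2,1) = 2*2 = 4
f[5] = 2*max(3,2) = 2*3 = 6
f[6] = 3*max(3,2) = 3*3 = 9
f[7] = 2*max(5,6) = 2*6 = 12
f[8] = 2*max(6,9) = 2*9 = 18
One optimal split: 3 + 3 + 2; product 3*3*2 = 18.

18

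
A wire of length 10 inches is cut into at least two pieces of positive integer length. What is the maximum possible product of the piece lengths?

Let prod[k] be the best product for length k (with at least one cut). For each first piece i, the rest contributes max(k−i, prod[k−i]).
prod[2] = 1*max(1,0) = 1*1 = 1
prod[3] = 1*max(2,1) = 1*2 = 2
prod[4] = 2*max(2,1) = 2*2 = 4
prod[5] = 2*max(3,2) = 2*3 = 6
prod[6] = 3*max(3,2) = 3*3 = 9
prod[7] = 2*max(5,6) = 2*6 = 12
prod[8] = 2*max(6,9) = 2*9 = 18
prod[9] = 3*max(6,9) = 3*9 = 27
prod[10] = 2*max(8,18) = 2*18 = 36
One optimal split: 3 + 3 + 2 + 2; product 3*3*2*2 = 36.

36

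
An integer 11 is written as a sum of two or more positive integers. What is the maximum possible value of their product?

Fill P[k] for k=2..11: at each k try every first piece i and multiply by the better of (k−i) uncut or P[k−i].
P[2] = 1·max(1,0) = 1·1 = 1
P[3] = 1·max(2,1) = 1·2 = 2
P[4] = 2·max(2,1) = 2·2 = 4
P[5] = 2·max(3,2) = 2·3 = 6
P[6] = 3·max(3,2) = 3·3 = 9
P[7] = 2·max(5,6) = 2·6 = 12
P[8] = 2·max(6,9) = 2·9 = 18
P[9] = 3·max(6,9) = 3·9 = 27
P[10] = 2·max(8,18) = 2·18 = 36
P[11] = 2·max(9,27) = 2·27 = 54
One optimal split: 3 + 3 + 3 + 2; product 3·3·3·2 = 54.

54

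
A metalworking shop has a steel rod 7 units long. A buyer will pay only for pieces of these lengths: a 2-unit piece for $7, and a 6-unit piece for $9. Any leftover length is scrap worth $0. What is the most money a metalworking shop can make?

Build r[k] bottom-up: r[k] = max over allowed piece i of (p[i] + r[k−i]).
r[1] = 0
r[2] = 7
r[3] = 7
r[4] = 14  (first piece 2, then r[2]=7)
r[5] = 14
r[6] = max(7+14, 9+0) = 21
r[7] = max(7+14, 9+0) = 21
One optimal cutting: pieces 2 + 2 + 2 with 1 unit of scrap → $21.

21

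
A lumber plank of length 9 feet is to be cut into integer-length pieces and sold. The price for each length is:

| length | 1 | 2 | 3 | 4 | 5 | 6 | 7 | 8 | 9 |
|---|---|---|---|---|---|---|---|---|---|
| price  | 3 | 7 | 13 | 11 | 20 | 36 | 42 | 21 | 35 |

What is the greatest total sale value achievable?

Build best[k] bottom-up: best[k] = max over allowed piece i of (p[i] + best[k−i]).
best[1] = 3
best[2] = max(3+3, 7+0) = 7
best[3] = max(3+7, 7+3, 13+0) = 13
best[4] = max(3+13, 7+7, 13+3, 11+0) = 16
best[5] = max(3+16, 7+13, 13+7, 11+3, 20+0) = 20
best[6] = max(3+20, 7+16, 13+13, 11+7, 20+3, 36+0) = 36
best[7] = max(3+36, 7+20, 13+16, …, 36+3, 42+0) = 42
best[8] = max(3+42, 7+36, 13+20, …, 42+3, 21+0) = 45
best[9] = max(3+45, 7+42, 13+36, …, 21+3, 35+0) = 49
One optimal cutting: 7 + 2 → $42 + $7 = $49.

49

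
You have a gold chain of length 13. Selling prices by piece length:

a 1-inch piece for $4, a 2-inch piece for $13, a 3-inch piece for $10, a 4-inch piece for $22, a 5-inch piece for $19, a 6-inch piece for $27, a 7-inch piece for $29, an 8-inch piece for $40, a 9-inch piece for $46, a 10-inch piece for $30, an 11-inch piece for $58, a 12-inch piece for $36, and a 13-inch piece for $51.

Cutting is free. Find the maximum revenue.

82

Build R[k] bottom-up: R[k] = max over allowed piece i of (p[i] + R[k−i]).
R[1] = 4
R[2] = max(4+4, 13+0) = 13
R[3] = max(4+13, 13+4, 10+0) = 17
R[4] = max(4+17, 13+13, 10+4, 22+0) = 26
R[5] = max(4+26, 13+17, 10+13, 22+4, 19+0) = 30
R[6] = max(4+30, 13+26, 10+17, 22+13, 19+4, 27+0) = 39
R[7] = max(4+39, 13+30, 10+26, …, 27+4, 29+0) = 43
R[8] = max(4+43, 13+39, 10+30, …, 29+4, 40+0) = 52
R[9] = max(4+52, 13+43, 10+39, …, 40+4, 46+0) = 56
R[10] = max(4+56, 13+52, 10+43, …, 46+4, 30+0) = 65
R[11] = max(4+65, 13+56, 10+52, …, 30+4, 58+0) = 69
R[12] = max(4+69, 13+65, 10+56, …, 58+4, 36+0) = 78
R[13] = max(4+78, 13+69, 10+65, …, 36+4, 51+0) = 82
One optimal cutting: 2 + 2 + 2 + 2 + 2 + 2 + 1 → $13 + $13 + $13 + $13 + $13 + $13 + $4 = $82.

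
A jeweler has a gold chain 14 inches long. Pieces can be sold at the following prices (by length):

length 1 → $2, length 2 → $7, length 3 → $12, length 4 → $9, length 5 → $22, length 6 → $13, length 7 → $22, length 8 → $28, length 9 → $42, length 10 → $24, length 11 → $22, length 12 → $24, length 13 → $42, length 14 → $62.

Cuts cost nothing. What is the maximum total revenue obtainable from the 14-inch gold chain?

64

Consider every possible first cut. v[k] is the best of p[i]+v[k−i] over all sellable i≤k.
v[1] = 2
v[2] = 7
v[3] = 12
v[4] = 14  (first piece 1, then v[3]=12)
v[5] = 22
v[6] = 24  (first piece 1, then v[5]=22)
v[7] = 29  (first piece 2, then v[5]=22)
v[8] = 34  (first piece 3, then v[5]=22)
v[9] = 42
v[10] = 44  (first piece 1, then v[9]=42)
v[11] = 49  (first piece 2, then v[9]=42)
v[12] = 54  (first piece 3, then v[9]=42)
v[13] = 56  (first piece 1, then v[12]=54)
v[14] = 64  (first piece 5, then v[9]=42)
One optimal cutting: 9 + 5 → $42 + $22 = $64.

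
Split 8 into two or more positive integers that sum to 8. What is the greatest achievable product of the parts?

Let P[k] be the best product for length k (with at least one cut). For each first piece i, the rest contributes max(k−i, P[k−i]).
Small cases: P[2]=1, P[3]=2.
P[4] = 2×max(2,1) = 2×2 = 4
P[5] = 2×max(3,2) = 2×3 = 6
P[6] = 3×max(3,2) = 3×3 = 9
P[7] = 2×max(5,6) = 2×6 = 12
P[8] = 2×max(6,9) = 2×9 = 18
One optimal split: 3 + 3 + 2; product 3×3×2 = 18.

18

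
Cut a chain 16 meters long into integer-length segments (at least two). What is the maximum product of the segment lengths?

324

Define f[k] = max over 1≤i<k of i · max(k−i, f[k−i]); the inner max lets the remainder stay uncut if that's better.
Small cases: f[2]=1, f[3]=2, f[4]=4, f[5]=6, f[6]=9, f[7]=12, f[8]=18, f[9]=27.
f[10] = 2·max(8,18) = 2·18 = 36
f[11] = 2·max(9,27) = 2·27 = 54
f[12] = 3·max(9,27) = 3·27 = 81
f[13] = 2·max(11,54) = 2·54 = 108
f[14] = 2·max(12,81) = 2·81 = 162
f[15] = 3·max(12,81) = 3·81 = 243
f[16] = 2·max(14,162) = 2·162 = 324
One optimal split: 3 + 3 + 3 + 3 + 2 + 2; product 3·3·3·3·2·2 = 324.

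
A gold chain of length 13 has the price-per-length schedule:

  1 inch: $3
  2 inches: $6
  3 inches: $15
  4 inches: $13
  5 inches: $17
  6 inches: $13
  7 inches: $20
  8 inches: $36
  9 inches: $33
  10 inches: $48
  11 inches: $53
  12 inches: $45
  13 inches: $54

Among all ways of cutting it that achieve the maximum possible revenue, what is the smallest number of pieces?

Let r[k] be the best obtainable value from length k. For each k, try every first piece i and keep the best of price[i] + r[k−i].
r[1] = 3
r[2] = 6  (first piece 1, then r[1]=3)
r[3] = 15
r[4] = 18  (first piece 1, then r[3]=15)
r[5] = 21  (first piece 1, then r[4]=18)
r[6] = 30  (first piece 3, then r[3]=15)
r[7] = 33  (first piece 1, then r[6]=30)
r[8] = 36  (first piece 1, then r[7]=33)
r[9] = 45  (first piece 3, then r[6]=30)
r[10] = 48  (first piece 1, then r[9]=45)
r[11] = 53
r[12] = 60  (first piece 3, then r[9]=45)
r[13] = 63  (first piece 1, then r[12]=60)
Maximum revenue is $63.
Now minimize piece count subject to staying optimal: for each k, pieces[k] = 1 + min over i with p[i]+r[k−i]=r[k] of pieces[k−i].
pieces[10] = 1
pieces[11] = 1
pieces[12] = 4
pieces[13] = 2

2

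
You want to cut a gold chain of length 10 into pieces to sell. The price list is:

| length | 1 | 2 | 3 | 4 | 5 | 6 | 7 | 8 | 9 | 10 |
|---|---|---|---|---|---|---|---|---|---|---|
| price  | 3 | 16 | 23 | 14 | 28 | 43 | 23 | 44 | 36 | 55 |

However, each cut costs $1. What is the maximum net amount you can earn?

76

Build r[k] bottom-up: r[k] = max over allowed piece i of (p[i] + r[k−i]) − 1 per cut.
r[1] = 3
r[2] = max(3+3-1, 16+0) = 16
r[3] = max(3+16-1, 16+3-1, 23+0) = 23
r[4] = max(3+23-1, 16+16-1, 23+3-1, 14+0) = 31
r[5] = max(3+31-1, 16+23-1, 23+16-1, 14+3-1, 28+0) = 38
r[6] = max(3+38-1, 16+31-1, 23+23-1, 14+16-1, 28+3-1, 43+0) = 46
r[7] = max(3+46-1, 16+38-1, 23+31-1, …, 43+3-1, 23+0) = 53
r[8] = max(3+53-1, 16+46-1, 23+38-1, …, 23+3-1, 44+0) = 61
r[9] = max(3+61-1, 16+53-1, 23+46-1, …, 44+3-1, 36+0) = 68
r[10] = max(3+68-1, 16+61-1, 23+53-1, …, 36+3-1, 55+0) = 76
One optimal plan: pieces 2 + 2 + 2 + 2 + 2 (4 cuts) → $80 − $4 = $76.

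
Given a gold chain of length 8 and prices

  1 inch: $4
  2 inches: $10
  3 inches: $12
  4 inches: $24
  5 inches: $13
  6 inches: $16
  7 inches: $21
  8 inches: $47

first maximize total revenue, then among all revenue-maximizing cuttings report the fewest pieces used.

2

Let r[k] be the best obtainable value from length k. For each k, try every first piece i and keep the best of price[i] + r[k−i].
r[1] = 4
r[2] = 10
r[3] = 14  (first piece 1, then r[2]=10)
r[4] = 24
r[5] = 28  (first piece 1, then r[4]=24)
r[6] = 34  (first piece 2, then r[4]=24)
r[7] = 38  (first piece 1, then r[6]=34)
r[8] = 48  (first piece 4, then r[4]=24)
Maximum revenue is $48.
Now minimize piece count subject to staying optimal: for each k, pieces[k] = 1 + min over i with p[i]+r[k−i]=r[k] of pieces[k−i].
pieces[5] = 2
pieces[6] = 2
pieces[7] = 3
pieces[8] = 2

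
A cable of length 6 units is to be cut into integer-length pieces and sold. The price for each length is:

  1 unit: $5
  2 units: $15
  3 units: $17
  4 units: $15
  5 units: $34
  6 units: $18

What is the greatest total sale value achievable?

Build r[k] bottom-up: r[k] = max over allowed piece i of (p[i] + r[k−i]).
r[1] = 5
r[2] = 15
r[3] = 20  (first piece 1, then r[2]=15)
r[4] = 30  (first piece 2, then r[2]=15)
r[5] = 35  (first piece 1, then r[4]=30)
r[6] = 45  (first piece 2, then r[4]=30)
One optimal cutting: 2 + 2 + 2 → $15 + $15 + $15 = $45.

45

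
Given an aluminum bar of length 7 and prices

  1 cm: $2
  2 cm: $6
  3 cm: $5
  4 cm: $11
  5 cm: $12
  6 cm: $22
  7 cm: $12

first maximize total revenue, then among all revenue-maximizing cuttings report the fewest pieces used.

2

Let r[k] be the best obtainable value from length k. For each k, try every first piece i and keep the best of price[i] + r[k−i].
r[1] = 2
r[2] = 6
r[3] = 8  (first piece 1, then r[2]=6)
r[4] = 12  (first piece 2, then r[2]=6)
r[5] = 14  (first piece 1, then r[4]=12)
r[6] = 22
r[7] = 24  (first piece 1, then r[6]=22)
Maximum revenue is $24.
Now minimize piece count subject to staying optimal: for each k, pieces[k] = 1 + min over i with p[i]+r[k−i]=r[k] of pieces[k−i].
pieces[4] = 2
pieces[5] = 3
pieces[6] = 1
pieces[7] = 2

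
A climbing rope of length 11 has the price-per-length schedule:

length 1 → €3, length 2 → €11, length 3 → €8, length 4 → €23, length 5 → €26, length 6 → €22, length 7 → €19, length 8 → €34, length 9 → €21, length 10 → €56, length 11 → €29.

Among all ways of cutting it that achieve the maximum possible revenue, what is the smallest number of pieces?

3

Build r[k] bottom-up: r[k] = max over allowed piece i of (p[i] + r[k−i]).
r[1] = 3
r[2] = 11
r[3] = 14  (first piece 1, then r[2]=11)
r[4] = 23
r[5] = 26  (first piece 1, then r[4]=23)
r[6] = 34  (first piece 2, then r[4]=23)
r[7] = 37  (first piece 1, then r[6]=34)
r[8] = 46  (first piece 4, then r[4]=23)
r[9] = 49  (first piece 1, then r[8]=46)
r[10] = 57  (first piece 2, then r[8]=46)
r[11] = 60  (first piece 1, then r[10]=57)
Maximum revenue is €60.
Now minimize piece count subject to staying optimal: for each k, pieces[k] = 1 + min over i with p[i]+r[k−i]=r[k] of pieces[k−i].
pieces[8] = 2
pieces[9] = 2
pieces[10] = 3
pieces[11] = 3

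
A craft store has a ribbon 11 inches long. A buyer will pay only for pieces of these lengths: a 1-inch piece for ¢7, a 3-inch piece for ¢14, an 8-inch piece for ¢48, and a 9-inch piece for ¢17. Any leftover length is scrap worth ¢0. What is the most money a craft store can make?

Build f[k] bottom-up: f[k] = max over allowed piece i of (p[i] + f[k−i]).
f[1] = 7
f[2] = 14  (first piece 1, then f[1]=7)
f[3] = 21  (first piece 1, then f[2]=14)
f[4] = 28  (first piece 1, then f[3]=21)
f[5] = 35  (first piece 1, then f[4]=28)
f[6] = 42  (first piece 1, then f[5]=35)
f[7] = 49  (first piece 1, then f[6]=42)
f[8] = 56  (first piece 1, then f[7]=49)
f[9] = 63  (first piece 1, then f[8]=56)
f[10] = 70  (first piece 1, then f[9]=63)
f[11] = 77  (first piece 1, then f[10]=70)
One optimal cutting: 1 + 1 + 1 + 1 + 1 + 1 + 1 + 1 + 1 + 1 + 1 → ¢77.

77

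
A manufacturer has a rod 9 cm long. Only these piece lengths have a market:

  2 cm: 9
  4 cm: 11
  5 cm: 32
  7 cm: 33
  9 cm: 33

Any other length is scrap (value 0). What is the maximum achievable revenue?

Consider every possible first cut. f[k] is the best of p[i]+f[k−i] over all sellable i≤k.
f[1] = 0
f[2] = 9
f[3] = 9
f[4] = max(9+9, 11+0) = 18
f[5] = max(9+9, 11+0, 32+0) = 32
f[6] = max(9+18, 11+9, 32+0) = 32
f[7] = max(9+32, 11+9, 32+9, 33+0) = 41
f[8] = max(9+32, 11+18, 32+9, 33+0) = 41
f[9] = max(9+41, 11+32, 32+18, 33+9, 33+0) = 50
One optimal cutting: 5 + 2 + 2 → 50.

50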